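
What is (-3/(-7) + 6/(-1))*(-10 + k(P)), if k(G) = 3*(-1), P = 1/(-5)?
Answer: 507/7 ≈ 72.429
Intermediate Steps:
P = -⅕ ≈ -0.20000
k(G) = -3
(-3/(-7) + 6/(-1))*(-10 + k(P)) = (-3/(-7) + 6/(-1))*(-10 - 3) = (-3*(-⅐) + 6*(-1))*(-13) = (3/7 - 6)*(-13) = -39/7*(-13) = 507/7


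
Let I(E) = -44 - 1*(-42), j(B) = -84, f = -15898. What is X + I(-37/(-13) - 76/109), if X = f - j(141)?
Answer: -15816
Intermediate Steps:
I(E) = -2 (I(E) = -44 + 42 = -2)
X = -15814 (X = -15898 - 1*(-84) = -15898 + 84 = -15814)
X + I(-37/(-13) - 76/109) = -15814 - 2 = -15816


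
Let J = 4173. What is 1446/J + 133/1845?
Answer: 1074293/2566395 ≈ 0.41860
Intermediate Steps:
1446/J + 133/1845 = 1446/4173 + 133/1845 = 1446*(1/4173) + 133*(1/1845) = 482/1391 + 133/1845 = 1074293/2566395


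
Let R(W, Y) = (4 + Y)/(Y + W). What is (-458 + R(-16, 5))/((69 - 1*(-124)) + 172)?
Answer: -5047/4015 ≈ -1.2570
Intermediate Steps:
R(W, Y) = (4 + Y)/(W + Y)
(-458 + R(-16, 5))/((69 - 1*(-124)) + 172) = (-458 + (4 + 5)/(-16 + 5))/((69 - 1*(-124)) + 172) = (-458 + 9/(-11))/((69 + 124) + 172) = (-458 - 1/11*9)/(193 + 172) = (-458 - 9/11)/365 = -5047/11*1/365 = -5047/4015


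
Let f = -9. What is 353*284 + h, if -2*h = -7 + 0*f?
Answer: 200511/2 ≈ 1.0026e+5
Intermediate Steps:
h = 7/2 (h = -(-7 + 0*(-9))/2 = -(-7 + 0)/2 = -½*(-7) = 7/2 ≈ 3.5000)
353*284 + h = 353*284 + 7/2 = 100252 + 7/2 = 200511/2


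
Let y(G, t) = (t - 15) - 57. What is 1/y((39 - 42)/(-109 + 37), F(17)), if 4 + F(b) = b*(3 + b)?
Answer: 1/264 ≈ 0.0037879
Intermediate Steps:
F(b) = -4 + b*(3 + b)
y(G, t) = -72 + t (y(G, t) = (-15 + t) - 57 = -72 + t)
1/y((39 - 42)/(-109 + 37), F(17)) = 1/(-72 + (-4 + 17**2 + 3*17)) = 1/(-72 + (-4 + 289 + 51)) = 1/(-72 + 336) = 1/264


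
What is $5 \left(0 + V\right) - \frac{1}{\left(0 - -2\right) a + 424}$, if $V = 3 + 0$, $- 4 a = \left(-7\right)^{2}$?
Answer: $\frac{11983}{799} \approx 14.997$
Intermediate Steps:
$a = - \frac{49}{4}$ ($a = - \frac{\left(-7\right)^{2}}{4} = \left(- \frac{1}{4}\right) 49 = - \frac{49}{4} \approx -12.25$)
$V = 3$
$5 \left(0 + V\right) - \frac{1}{\left(0 - -2\right) a + 424} = 5 \left(0 + 3\right) - \frac{1}{\left(0 - -2\right) \left(- \frac{49}{4}\right) + 424} = 5 \cdot 3 - \frac{1}{\left(0 + 2\right) \left(- \frac{49}{4}\right) + 424} = 15 - \frac{1}{2 \left(- \frac{49}{4}\right) + 424} = 15 - \frac{1}{- \frac{49}{2} + 424} = 15 - \frac{1}{\frac{799}{2}} = 15 - \frac{2}{799} = \frac{11983}{799}$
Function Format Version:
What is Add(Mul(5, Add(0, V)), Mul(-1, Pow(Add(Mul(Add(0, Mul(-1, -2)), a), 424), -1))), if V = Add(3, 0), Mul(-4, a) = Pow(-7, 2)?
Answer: Rational(11983, 799) ≈ 14.997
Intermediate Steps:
a = Rational(-49, 4) (a = Mul(Rational(-1, 4), Pow(-7, 2)) = Mul(Rational(-1, 4), 49) = Rational(-49, 4) ≈ -12.250)
V = 3
Add(Mul(5, Add(0, V)), Mul(-1, Pow(Add(Mul(Add(0, Mul(-1, -2)), a), 424), -1))) = Add(Mul(5, Add(0, 3)), Mul(-1, Pow(Add(Mul(Add(0, Mul(-1, -2)), Rational(-49, 4)), 424), -1))) = Add(Mul(5, 3), Mul(-1, Pow(Add(Mul(Add(0, 2), Rational(-49, 4)), 424), -1))) = Add(15, Mul(-1, Pow(Add(Mul(2, Rational(-49, 4)), 424), -1))) = Add(15, Mul(-1, Pow(Add(Rational(-49, 2), 424), -1))) = Add(15, Mul(-1, Pow(Rational(799, 2), -1))) = Add(15, Mul(-1, Rational(2, 799))) = Add(15, Rational(-2, 799)) = Rational(11983, 799)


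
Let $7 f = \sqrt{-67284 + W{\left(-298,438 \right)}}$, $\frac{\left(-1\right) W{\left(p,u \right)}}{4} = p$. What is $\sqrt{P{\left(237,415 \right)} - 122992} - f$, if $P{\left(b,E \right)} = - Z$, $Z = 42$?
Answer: $i \left(\sqrt{123034} - \frac{2 \sqrt{16523}}{7}\right) \approx 314.04 i$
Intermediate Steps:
$W{\left(p,u \right)} = - 4 p$
$P{\left(b,E \right)} = -42$ ($P{\left(b,E \right)} = \left(-1\right) 42 = -42$)
$f = \frac{2 i \sqrt{16523}}{7}$ ($f = \frac{\sqrt{-67284 - -1192}}{7} = \frac{\sqrt{-67284 + 1192}}{7} = \frac{\sqrt{-66092}}{7} = \frac{2 i \sqrt{16523}}{7} \approx 36.726 i$)
$\sqrt{P{\left(237,415 \right)} - 122992} - f = \sqrt{-42 - 122992} - \frac{2 i \sqrt{16523}}{7} = \sqrt{-123034} - \frac{2 i \sqrt{16523}}{7} = i \sqrt{123034} - \frac{2 i \sqrt{16523}}{7}$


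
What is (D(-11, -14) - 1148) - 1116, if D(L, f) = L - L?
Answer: -2264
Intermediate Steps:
D(L, f) = 0
(D(-11, -14) - 1148) - 1116 = (0 - 1148) - 1116 = -1148 - 1116 = -2264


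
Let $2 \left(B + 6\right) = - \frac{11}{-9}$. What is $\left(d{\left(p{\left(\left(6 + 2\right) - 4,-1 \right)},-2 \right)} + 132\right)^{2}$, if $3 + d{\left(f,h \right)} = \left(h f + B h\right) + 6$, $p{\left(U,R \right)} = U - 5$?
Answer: $\frac{1768900}{81} \approx 21838.0$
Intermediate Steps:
$p{\left(U,R \right)} = -5 + U$
$B = - \frac{97}{18}$ ($B = -6 + \frac{\left(-11\right) \frac{1}{-9}}{2} = -6 + \frac{\left(-11\right) \left(- \frac{1}{9}\right)}{2} = -6 + \frac{1}{2} \cdot \frac{11}{9} = -6 + \frac{11}{18} = - \frac{97}{18} \approx -5.3889$)
$d{\left(f,h \right)} = 3 - \frac{97 h}{18} + f h$ ($d{\left(f,h \right)} = -3 + \left(\left(h f - \frac{97 h}{18}\right) + 6\right) = -3 + \left(\left(f h - \frac{97 h}{18}\right) + 6\right) = -3 + \left(\left(- \frac{97 h}{18} + f h\right) + 6\right) = -3 + \left(6 - \frac{97 h}{18} + f h\right) = 3 - \frac{97 h}{18} + f h$)
$\left(d{\left(p{\left(\left(6 + 2\right) - 4,-1 \right)},-2 \right)} + 132\right)^{2} = \left(\left(3 - - \frac{97}{9} + \left(-5 + \left(\left(6 + 2\right) - 4\right)\right) \left(-2\right)\right) + 132\right)^{2} = \left(\left(3 + \frac{97}{9} + \left(-5 + \left(8 - 4\right)\right) \left(-2\right)\right) + 132\right)^{2} = \left(\left(3 + \frac{97}{9} + \left(-5 + 4\right) \left(-2\right)\right) + 132\right)^{2} = \left(\left(3 + \frac{97}{9} - -2\right) + 132\right)^{2} = \left(\left(3 + \frac{97}{9} + 2\right) + 132\right)^{2} = \left(\frac{142}{9} + 132\right)^{2} = \left(\frac{1330}{9}\right)^{2} = \frac{1768900}{81}$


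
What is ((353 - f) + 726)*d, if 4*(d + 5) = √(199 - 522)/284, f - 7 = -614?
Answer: -8430 + 843*I*√323/568 ≈ -8430.0 + 26.674*I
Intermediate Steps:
f = -607 (f = 7 - 614 = -607)
d = -5 + I*√323/1136 (d = -5 + (√(199 - 522)/284)/4 = -5 + (√(-323)*(1/284))/4 = -5 + ((I*√323)*(1/284))/4 = -5 + (I*√323/284)/4 = -5 + I*√323/1136 ≈ -5.0 + 0.015821*I)
((353 - f) + 726)*d = ((353 - 1*(-607)) + 726)*(-5 + I*√323/1136) = ((353 + 607) + 726)*(-5 + I*√323/1136) = (960 + 726)*(-5 + I*√323/1136) = 1686*(-5 + I*√323/1136) = -8430 + 843*I*√323/568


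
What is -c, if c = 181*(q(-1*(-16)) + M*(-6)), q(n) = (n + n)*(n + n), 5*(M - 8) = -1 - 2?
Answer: -886538/5 ≈ -1.7731e+5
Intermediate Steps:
M = 37/5 (M = 8 + (-1 - 2)/5 = 8 + (1/5)*(-3) = 8 - 3/5 = 37/5 ≈ 7.4000)
q(n) = 4*n**2 (q(n) = (2*n)*(2*n) = 4*n**2)
c = 886538/5 (c = 181*(4*(-1*(-16))**2 + (37/5)*(-6)) = 181*(4*16**2 - 222/5) = 181*(4*256 - 222/5) = 181*(1024 - 222/5) = 181*(4898/5) = 886538/5 ≈ 1.7731e+5)
-c = -1*886538/5 = -886538/5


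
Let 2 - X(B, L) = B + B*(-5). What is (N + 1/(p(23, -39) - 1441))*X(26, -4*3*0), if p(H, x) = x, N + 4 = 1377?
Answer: 107698067/740 ≈ 1.4554e+5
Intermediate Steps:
N = 1373 (N = -4 + 1377 = 1373)
X(B, L) = 2 + 4*B (X(B, L) = 2 - (B + B*(-5)) = 2 - (B - 5*B) = 2 - (-4)*B = 2 + 4*B)
(N + 1/(p(23, -39) - 1441))*X(26, -4*3*0) = (1373 + 1/(-39 - 1441))*(2 + 4*26) = (1373 + 1/(-1480))*(2 + 104) = (1373 - 1/1480)*106 = (2032039/1480)*106 = 107698067/740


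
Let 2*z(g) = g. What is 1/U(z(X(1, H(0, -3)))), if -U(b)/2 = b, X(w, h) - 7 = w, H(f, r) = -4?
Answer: -⅛ ≈ -0.12500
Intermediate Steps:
X(w, h) = 7 + w
z(g) = g/2
U(b) = -2*b
1/U(z(X(1, H(0, -3)))) = 1/(-(7 + 1)) = 1/(-8) = -⅛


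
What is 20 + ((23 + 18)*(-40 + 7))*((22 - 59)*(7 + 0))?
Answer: 350447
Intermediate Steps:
20 + ((23 + 18)*(-40 + 7))*((22 - 59)*(7 + 0)) = 20 + (41*(-33))*(-37*7) = 20 - 1353*(-259) = 20 + 350427 = 350447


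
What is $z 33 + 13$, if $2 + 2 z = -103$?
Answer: $- \frac{3439}{2} \approx -1719.5$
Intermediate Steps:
$z = - \frac{105}{2}$ ($z = -1 + \frac{1}{2} \left(-103\right) = -1 - \frac{103}{2} = - \frac{105}{2} \approx -52.5$)
$z 33 + 13 = \left(- \frac{105}{2}\right) 33 + 13 = - \frac{3465}{2} + 13 = - \frac{3439}{2}$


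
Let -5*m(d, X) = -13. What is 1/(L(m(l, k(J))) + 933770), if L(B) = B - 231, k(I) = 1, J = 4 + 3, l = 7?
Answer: 5/4667708 ≈ 1.0712e-6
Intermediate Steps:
J = 7
m(d, X) = 13/5 (m(d, X) = -1/5*(-13) = 13/5)
L(B) = -231 + B
1/(L(m(l, k(J))) + 933770) = 1/((-231 + 13/5) + 933770) = 1/(-1142/5 + 933770) = 1/(4667708/5) = 5/4667708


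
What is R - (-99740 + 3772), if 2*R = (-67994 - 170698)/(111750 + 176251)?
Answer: 27638760622/288001 ≈ 95968.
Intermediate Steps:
R = -119346/288001 (R = ((-67994 - 170698)/(111750 + 176251))/2 = (-238692/288001)/2 = (-238692*1/288001)/2 = (1/2)*(-238692/288001) = -119346/288001 ≈ -0.41439)
R - (-99740 + 3772) = -119346/288001 - (-99740 + 3772) = -119346/288001 - 1*(-95968) = -119346/288001 + 95968 = 27638760622/288001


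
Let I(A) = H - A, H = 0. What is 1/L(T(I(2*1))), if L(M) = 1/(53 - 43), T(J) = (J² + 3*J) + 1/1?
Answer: 10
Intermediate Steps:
I(A) = -A (I(A) = 0 - A = -A)
T(J) = 1 + J² + 3*J (T(J) = (J² + 3*J) + 1 = 1 + J² + 3*J)
L(M) = ⅒ (L(M) = 1/10 = ⅒)
1/L(T(I(2*1))) = 1/(⅒) = 10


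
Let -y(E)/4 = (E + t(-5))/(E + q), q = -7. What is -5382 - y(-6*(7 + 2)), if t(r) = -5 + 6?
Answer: -328090/61 ≈ -5378.5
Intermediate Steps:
t(r) = 1
y(E) = -4*(1 + E)/(-7 + E) (y(E) = -4*(E + 1)/(E - 7) = -4*(1 + E)/(-7 + E))
-5382 - y(-6*(7 + 2)) = -5382 - 4*(-1 - (-6)*(7 + 2))/(-7 - 6*(7 + 2)) = -5382 - 4*(-1 - (-6)*9)/(-7 - 6*9) = -5382 - 4*(-1 - 1*(-54))/(-7 - 54) = -5382 - 4*(-1 + 54)/(-61) = -5382 - 4*(-1)*53/61 = -5382 - 1*(-212/61) = -5382 + 212/61 = -328090/61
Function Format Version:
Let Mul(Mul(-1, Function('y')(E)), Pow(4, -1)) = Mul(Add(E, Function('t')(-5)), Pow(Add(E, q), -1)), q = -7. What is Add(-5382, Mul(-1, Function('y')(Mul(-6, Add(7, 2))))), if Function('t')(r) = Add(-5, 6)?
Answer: Rational(-328090, 61) ≈ -5378.5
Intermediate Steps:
Function('t')(r) = 1
Function('y')(E) = Mul(-4, Pow(Add(-7, E), -1), Add(1, E)) (Function('y')(E) = Mul(-4, Mul(Add(E, 1), Pow(Add(E, -7), -1))) = Mul(-4, Mul(Add(1, E), Pow(Add(-7, E), -1))) = Mul(-4, Mul(Pow(Add(-7, E), -1), Add(1, E))) = Mul(-4, Pow(Add(-7, E), -1), Add(1, E)))
Add(-5382, Mul(-1, Function('y')(Mul(-6, Add(7, 2))))) = Add(-5382, Mul(-1, Mul(4, Pow(Add(-7, Mul(-6, Add(7, 2))), -1), Add(-1, Mul(-1, Mul(-6, Add(7, 2))))))) = Add(-5382, Mul(-1, Mul(4, Pow(Add(-7, Mul(-6, 9)), -1), Add(-1, Mul(-1, Mul(-6, 9)))))) = Add(-5382, Mul(-1, Mul(4, Pow(Add(-7, -54), -1), Add(-1, Mul(-1, -54))))) = Add(-5382, Mul(-1, Mul(4, Pow(-61, -1), Add(-1, 54)))) = Add(-5382, Mul(-1, Mul(4, Rational(-1, 61), 53))) = Add(-5382, Mul(-1, Rational(-212, 61))) = Add(-5382, Rational(212, 61)) = Rational(-328090, 61)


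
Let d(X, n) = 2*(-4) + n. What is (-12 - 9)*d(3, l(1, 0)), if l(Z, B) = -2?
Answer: 210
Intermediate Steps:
d(X, n) = -8 + n
(-12 - 9)*d(3, l(1, 0)) = (-12 - 9)*(-8 - 2) = -21*(-10) = 210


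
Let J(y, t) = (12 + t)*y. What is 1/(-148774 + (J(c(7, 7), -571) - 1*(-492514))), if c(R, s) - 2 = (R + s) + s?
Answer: 1/330883 ≈ 3.0222e-6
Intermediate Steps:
c(R, s) = 2 + R + 2*s (c(R, s) = 2 + ((R + s) + s) = 2 + (R + 2*s) = 2 + R + 2*s)
J(y, t) = y*(12 + t)
1/(-148774 + (J(c(7, 7), -571) - 1*(-492514))) = 1/(-148774 + ((2 + 7 + 2*7)*(12 - 571) - 1*(-492514))) = 1/(-148774 + ((2 + 7 + 14)*(-559) + 492514)) = 1/(-148774 + (23*(-559) + 492514)) = 1/(-148774 + (-12857 + 492514)) = 1/(-148774 + 479657) = 1/330883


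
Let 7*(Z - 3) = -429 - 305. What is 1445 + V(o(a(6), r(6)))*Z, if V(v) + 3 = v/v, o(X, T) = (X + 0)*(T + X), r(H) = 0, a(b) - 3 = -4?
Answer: 11541/7 ≈ 1648.7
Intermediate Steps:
a(b) = -1 (a(b) = 3 - 4 = -1)
o(X, T) = X*(T + X)
V(v) = -2 (V(v) = -3 + v/v = -3 + 1 = -2)
Z = -713/7 (Z = 3 + (-429 - 305)/7 = 3 + (⅐)*(-734) = 3 - 734/7 = -713/7 ≈ -101.86)
1445 + V(o(a(6), r(6)))*Z = 1445 - 2*(-713/7) = 1445 + 1426/7 = 11541/7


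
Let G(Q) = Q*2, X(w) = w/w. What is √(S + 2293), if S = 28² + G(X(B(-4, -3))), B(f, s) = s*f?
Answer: √3079 ≈ 55.489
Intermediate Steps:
B(f, s) = f*s
X(w) = 1
G(Q) = 2*Q
S = 786 (S = 28² + 2*1 = 784 + 2 = 786)
√(S + 2293) = √(786 + 2293) = √3079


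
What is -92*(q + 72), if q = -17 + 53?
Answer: -9936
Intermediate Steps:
q = 36
-92*(q + 72) = -92*(36 + 72) = -92*108 = -9936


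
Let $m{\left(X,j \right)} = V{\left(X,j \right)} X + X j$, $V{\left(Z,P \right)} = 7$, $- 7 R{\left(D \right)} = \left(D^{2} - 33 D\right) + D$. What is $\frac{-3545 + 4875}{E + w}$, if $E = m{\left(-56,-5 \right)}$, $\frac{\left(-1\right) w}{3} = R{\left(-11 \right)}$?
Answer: $\frac{1862}{127} \approx 14.661$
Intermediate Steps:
$R{\left(D \right)} = - \frac{D^{2}}{7} + \frac{32 D}{7}$ ($R{\left(D \right)} = - \frac{\left(D^{2} - 33 D\right) + D}{7} = - \frac{D^{2} - 32 D}{7} = - \frac{D^{2}}{7} + \frac{32 D}{7}$)
$w = \frac{1419}{7}$ ($w = - 3 \cdot \frac{1}{7} \left(-11\right) \left(32 - -11\right) = - 3 \cdot \frac{1}{7} \left(-11\right) \left(32 + 11\right) = - 3 \cdot \frac{1}{7} \left(-11\right) 43 = \left(-3\right) \left(- \frac{473}{7}\right) = \frac{1419}{7} \approx 202.71$)
$m{\left(X,j \right)} = 7 X + X j$
$E = -112$ ($E = - 56 \left(7 - 5\right) = \left(-56\right) 2 = -112$)
$\frac{-3545 + 4875}{E + w} = \frac{-3545 + 4875}{-112 + \frac{1419}{7}} = \frac{1330}{\frac{635}{7}} = 1330 \cdot \frac{7}{635} = \frac{1862}{127}$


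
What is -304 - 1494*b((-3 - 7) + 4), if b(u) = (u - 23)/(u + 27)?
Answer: 12314/7 ≈ 1759.1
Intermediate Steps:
b(u) = (-23 + u)/(27 + u)
-304 - 1494*b((-3 - 7) + 4) = -304 - 1494*(-23 + ((-3 - 7) + 4))/(27 + ((-3 - 7) + 4)) = -304 - 1494*(-23 + (-10 + 4))/(27 + (-10 + 4)) = -304 - 1494*(-23 - 6)/(27 - 6) = -304 - 1494*(-29)/21 = -304 - 498*(-29)/7 = -304 - 1494*(-29/21) = -304 + 14442/7 = 12314/7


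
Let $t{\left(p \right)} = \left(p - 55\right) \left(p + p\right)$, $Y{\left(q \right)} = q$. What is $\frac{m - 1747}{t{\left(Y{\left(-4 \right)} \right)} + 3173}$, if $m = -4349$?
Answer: $- \frac{2032}{1215} \approx -1.6724$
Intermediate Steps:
$t{\left(p \right)} = 2 p \left(-55 + p\right)$ ($t{\left(p \right)} = \left(-55 + p\right) 2 p = 2 p \left(-55 + p\right)$)
$\frac{m - 1747}{t{\left(Y{\left(-4 \right)} \right)} + 3173} = \frac{-4349 - 1747}{2 \left(-4\right) \left(-55 - 4\right) + 3173} = - \frac{6096}{2 \left(-4\right) \left(-59\right) + 3173} = - \frac{6096}{472 + 3173} = - \frac{6096}{3645} = \left(-6096\right) \frac{1}{3645} = - \frac{2032}{1215}$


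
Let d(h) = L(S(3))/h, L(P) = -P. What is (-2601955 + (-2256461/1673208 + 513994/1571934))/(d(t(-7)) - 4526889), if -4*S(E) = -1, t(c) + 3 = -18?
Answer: 5161080912081557/8979260277115650 ≈ 0.57478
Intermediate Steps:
t(c) = -21 (t(c) = -3 - 18 = -21)
S(E) = ¼ (S(E) = -¼*(-1) = ¼)
d(h) = -1/(4*h) (d(h) = (-1*¼)/h = -1/(4*h))
(-2601955 + (-2256461/1673208 + 513994/1571934))/(d(t(-7)) - 4526889) = (-2601955 + (-2256461/1673208 + 513994/1571934))/(-¼/(-21) - 4526889) = (-2601955 + (-2256461*1/1673208 + 513994*(1/1571934)))/(-¼*(-1/21) - 4526889) = (-2601955 + (-132733/98424 + 19769/60459))/(1/84 - 4526889) = (-2601955 - 2026386797/1983538872)/(-380258675/84) = -5161080912081557/1983538872*(-84/380258675) = 5161080912081557/8979260277115650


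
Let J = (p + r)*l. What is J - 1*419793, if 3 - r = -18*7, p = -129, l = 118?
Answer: -419793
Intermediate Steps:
r = 129 (r = 3 - (-18)*7 = 3 - 1*(-126) = 3 + 126 = 129)
J = 0 (J = (-129 + 129)*118 = 0*118 = 0)
J - 1*419793 = 0 - 1*419793 = 0 - 419793 = -419793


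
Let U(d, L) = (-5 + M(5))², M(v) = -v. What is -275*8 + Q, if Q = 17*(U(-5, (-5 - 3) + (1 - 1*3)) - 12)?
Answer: -704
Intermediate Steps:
U(d, L) = 100 (U(d, L) = (-5 - 1*5)² = (-5 - 5)² = (-10)² = 100)
Q = 1496 (Q = 17*(100 - 12) = 17*88 = 1496)
-275*8 + Q = -275*8 + 1496 = -2200 + 1496 = -704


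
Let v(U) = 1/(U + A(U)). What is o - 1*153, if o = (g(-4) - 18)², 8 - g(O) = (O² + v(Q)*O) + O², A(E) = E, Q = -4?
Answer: 6613/4 ≈ 1653.3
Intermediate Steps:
v(U) = 1/(2*U) (v(U) = 1/(U + U) = 1/(2*U))
g(O) = 8 - 2*O² + O/8 (g(O) = 8 - ((O² + ((½)/(-4))*O) + O²) = 8 - ((O² + ((½)*(-¼))*O) + O²) = 8 - ((O² - O/8) + O²) = 8 - (2*O² - O/8) = 8 + (-2*O² + O/8) = 8 - 2*O² + O/8)
o = 7225/4 (o = ((8 - 2*(-4)² + (⅛)*(-4)) - 18)² = ((8 - 2*16 - ½) - 18)² = ((8 - 32 - ½) - 18)² = (-49/2 - 18)² = (-85/2)² = 7225/4 ≈ 1806.3)
o - 1*153 = 7225/4 - 1*153 = 7225/4 - 153 = 6613/4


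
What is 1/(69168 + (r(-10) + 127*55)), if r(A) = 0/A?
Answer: 1/76153 ≈ 1.3131e-5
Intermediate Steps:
r(A) = 0
1/(69168 + (r(-10) + 127*55)) = 1/(69168 + (0 + 127*55)) = 1/(69168 + (0 + 6985)) = 1/(69168 + 6985) = 1/76153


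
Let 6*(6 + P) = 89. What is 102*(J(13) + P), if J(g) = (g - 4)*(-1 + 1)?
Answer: 901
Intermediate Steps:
P = 53/6 (P = -6 + (⅙)*89 = -6 + 89/6 = 53/6 ≈ 8.8333)
J(g) = 0 (J(g) = (-4 + g)*0 = 0)
102*(J(13) + P) = 102*(0 + 53/6) = 102*(53/6) = 901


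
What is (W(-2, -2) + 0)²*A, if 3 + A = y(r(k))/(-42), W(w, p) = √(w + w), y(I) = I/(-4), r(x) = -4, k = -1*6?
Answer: 254/21 ≈ 12.095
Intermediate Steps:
k = -6
y(I) = -I/4 (y(I) = I*(-¼) = -I/4)
W(w, p) = √2*√w (W(w, p) = √(2*w) = √2*√w)
A = -127/42 (A = -3 - ¼*(-4)/(-42) = -3 + 1*(-1/42) = -3 - 1/42 = -127/42 ≈ -3.0238)
(W(-2, -2) + 0)²*A = (√2*√(-2) + 0)²*(-127/42) = (√2*(I*√2) + 0)²*(-127/42) = (2*I + 0)²*(-127/42) = (2*I)²*(-127/42) = -4*(-127/42) = 254/21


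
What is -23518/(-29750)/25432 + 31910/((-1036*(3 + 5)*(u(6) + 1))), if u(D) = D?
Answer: -9797810633/17814538000 ≈ -0.54999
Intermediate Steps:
-23518/(-29750)/25432 + 31910/((-1036*(3 + 5)*(u(6) + 1))) = -23518/(-29750)/25432 + 31910/((-1036*(3 + 5)*(6 + 1))) = -23518*(-1/29750)*(1/25432) + 31910/((-8288*7)) = (11759/14875)*(1/25432) + 31910/((-1036*56)) = 1069/34391000 + 31910/(-58016) = 1069/34391000 + 31910*(-1/58016) = 1069/34391000 - 15955/29008 = -9797810633/17814538000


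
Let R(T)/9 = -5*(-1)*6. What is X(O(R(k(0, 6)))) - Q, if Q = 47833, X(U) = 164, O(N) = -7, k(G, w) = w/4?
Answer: -47669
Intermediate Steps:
k(G, w) = w/4 (k(G, w) = w*(¼) = w/4)
R(T) = 270 (R(T) = 9*(-5*(-1)*6) = 9*(5*6) = 9*30 = 270)
X(O(R(k(0, 6)))) - Q = 164 - 1*47833 = 164 - 47833 = -47669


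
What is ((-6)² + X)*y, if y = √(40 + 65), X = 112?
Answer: 148*√105 ≈ 1516.5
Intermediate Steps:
y = √105 ≈ 10.247
((-6)² + X)*y = ((-6)² + 112)*√105 = (36 + 112)*√105 = 148*√105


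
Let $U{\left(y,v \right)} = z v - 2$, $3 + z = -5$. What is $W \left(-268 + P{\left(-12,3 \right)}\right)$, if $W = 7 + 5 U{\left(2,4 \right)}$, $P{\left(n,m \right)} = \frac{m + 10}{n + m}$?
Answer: $\frac{395275}{9} \approx 43919.0$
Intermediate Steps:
$z = -8$ ($z = -3 - 5 = -8$)
$U{\left(y,v \right)} = -2 - 8 v$ ($U{\left(y,v \right)} = - 8 v - 2 = -2 - 8 v$)
$P{\left(n,m \right)} = \frac{10 + m}{m + n}$
$W = -163$ ($W = 7 + 5 \left(-2 - 32\right) = 7 + 5 \left(-34\right) = 7 - 170 = -163$)
$W \left(-268 + P{\left(-12,3 \right)}\right) = - 163 \left(-268 + \frac{10 + 3}{3 - 12}\right) = - 163 \left(-268 + \frac{1}{-9} \cdot 13\right) = - 163 \left(-268 - \frac{13}{9}\right) = \left(-163\right) \left(- \frac{2425}{9}\right) = \frac{395275}{9}$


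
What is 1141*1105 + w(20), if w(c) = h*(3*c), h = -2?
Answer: 1260685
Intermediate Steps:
w(c) = -6*c
1141*1105 + w(20) = 1141*1105 - 6*20 = 1260805 - 120 = 1260685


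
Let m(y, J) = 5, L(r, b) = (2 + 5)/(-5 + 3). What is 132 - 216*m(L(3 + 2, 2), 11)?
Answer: -948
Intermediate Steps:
L(r, b) = -7/2 (L(r, b) = 7/(-2) = 7*(-1/2) = -7/2)
132 - 216*m(L(3 + 2, 2), 11) = 132 - 216*5 = 132 - 1080 = -948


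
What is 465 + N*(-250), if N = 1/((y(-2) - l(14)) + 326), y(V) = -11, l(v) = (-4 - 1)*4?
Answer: 31105/67 ≈ 464.25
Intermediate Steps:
l(v) = -20 (l(v) = -5*4 = -20)
N = 1/335 (N = 1/((-11 - 1*(-20)) + 326) = 1/((-11 + 20) + 326) = 1/(9 + 326) = 1/335 ≈ 0.0029851)
465 + N*(-250) = 465 + (1/335)*(-250) = 465 - 50/67 = 31105/67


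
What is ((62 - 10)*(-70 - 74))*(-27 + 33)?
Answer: -44928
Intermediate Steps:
((62 - 10)*(-70 - 74))*(-27 + 33) = (52*(-144))*6 = -7488*6 = -44928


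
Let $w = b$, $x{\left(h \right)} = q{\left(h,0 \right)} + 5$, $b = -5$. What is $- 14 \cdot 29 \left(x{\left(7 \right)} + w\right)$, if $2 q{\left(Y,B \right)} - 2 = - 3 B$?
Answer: $-406$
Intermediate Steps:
$q{\left(Y,B \right)} = 1 - \frac{3 B}{2}$ ($q{\left(Y,B \right)} = 1 + \frac{\left(-3\right) B}{2} = 1 - \frac{3 B}{2}$)
$x{\left(h \right)} = 6$ ($x{\left(h \right)} = \left(1 - 0\right) + 5 = \left(1 + 0\right) + 5 = 1 + 5 = 6$)
$w = -5$
$- 14 \cdot 29 \left(x{\left(7 \right)} + w\right) = - 14 \cdot 29 \left(6 - 5\right) = - 14 \cdot 29 \cdot 1 = \left(-14\right) 29 = -406$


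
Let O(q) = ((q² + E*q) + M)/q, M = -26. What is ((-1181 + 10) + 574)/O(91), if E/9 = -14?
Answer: 4179/247 ≈ 16.919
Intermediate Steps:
E = -126 (E = 9*(-14) = -126)
O(q) = (-26 + q² - 126*q)/q (O(q) = ((q² - 126*q) - 26)/q = (-26 + q² - 126*q)/q)
((-1181 + 10) + 574)/O(91) = ((-1181 + 10) + 574)/(-126 + 91 - 26/91) = (-1171 + 574)/(-126 + 91 - 26*1/91) = -597/(-126 + 91 - 2/7) = -597/(-247/7) = -597*(-7/247) = 4179/247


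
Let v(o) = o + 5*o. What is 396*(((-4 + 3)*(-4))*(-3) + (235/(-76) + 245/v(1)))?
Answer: 193677/19 ≈ 10194.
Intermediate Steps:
v(o) = 6*o
396*(((-4 + 3)*(-4))*(-3) + (235/(-76) + 245/v(1))) = 396*(((-4 + 3)*(-4))*(-3) + (235/(-76) + 245/((6*1)))) = 396*(-1*(-4)*(-3) + (235*(-1/76) + 245/6)) = 396*(4*(-3) + (-235/76 + 245*(⅙))) = 396*(-12 + (-235/76 + 245/6)) = 396*(-12 + 8605/228) = 396*(5869/228) = 193677/19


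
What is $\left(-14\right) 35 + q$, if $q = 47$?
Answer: $-443$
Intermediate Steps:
$\left(-14\right) 35 + q = \left(-14\right) 35 + 47 = -490 + 47 = -443$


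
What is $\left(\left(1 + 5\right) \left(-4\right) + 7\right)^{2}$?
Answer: $289$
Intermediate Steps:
$\left(\left(1 + 5\right) \left(-4\right) + 7\right)^{2} = \left(6 \left(-4\right) + 7\right)^{2} = \left(-24 + 7\right)^{2} = \left(-17\right)^{2} = 289$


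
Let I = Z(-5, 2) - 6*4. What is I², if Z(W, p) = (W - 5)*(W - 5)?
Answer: 5776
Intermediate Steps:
Z(W, p) = (-5 + W)² (Z(W, p) = (-5 + W)*(-5 + W) = (-5 + W)²)
I = 76 (I = (-5 - 5)² - 6*4 = (-10)² - 3*8 = 100 - 24 = 76)
I² = 76² = 5776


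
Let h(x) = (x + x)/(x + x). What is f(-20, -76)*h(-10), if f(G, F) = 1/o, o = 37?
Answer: 1/37 ≈ 0.027027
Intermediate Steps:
f(G, F) = 1/37
h(x) = 1 (h(x) = (2*x)/((2*x)) = (2*x)*(1/(2*x)) = 1)
f(-20, -76)*h(-10) = (1/37)*1 = 1/37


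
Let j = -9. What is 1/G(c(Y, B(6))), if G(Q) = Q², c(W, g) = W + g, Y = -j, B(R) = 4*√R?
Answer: 59/75 - 8*√6/25 ≈ 0.0028300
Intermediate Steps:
Y = 9 (Y = -1*(-9) = 9)
1/G(c(Y, B(6))) = 1/((9 + 4*√6)²) = (9 + 4*√6)⁻²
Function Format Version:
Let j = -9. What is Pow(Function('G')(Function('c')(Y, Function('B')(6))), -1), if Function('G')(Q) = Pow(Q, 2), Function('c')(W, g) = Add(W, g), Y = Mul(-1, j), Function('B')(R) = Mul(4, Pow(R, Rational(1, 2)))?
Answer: Add(Rational(59, 75), Mul(Rational(-8, 25), Pow(6, Rational(1, 2)))) ≈ 0.0028300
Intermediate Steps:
Y = 9 (Y = Mul(-1, -9) = 9)
Pow(Function('G')(Function('c')(Y, Function('B')(6))), -1) = Pow(Pow(Add(9, Mul(4, Pow(6, Rational(1, 2)))), 2), -1) = Pow(Add(9, Mul(4, Pow(6, Rational(1, 2)))), -2)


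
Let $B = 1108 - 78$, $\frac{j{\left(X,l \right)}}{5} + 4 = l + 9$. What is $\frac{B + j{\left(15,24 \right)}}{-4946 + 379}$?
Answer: $- \frac{1175}{4567} \approx -0.25728$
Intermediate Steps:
$j{\left(X,l \right)} = 25 + 5 l$ ($j{\left(X,l \right)} = -20 + 5 \left(l + 9\right) = -20 + 5 \left(9 + l\right) = -20 + \left(45 + 5 l\right) = 25 + 5 l$)
$B = 1030$ ($B = 1108 - 78 = 1030$)
$\frac{B + j{\left(15,24 \right)}}{-4946 + 379} = \frac{1030 + \left(25 + 5 \cdot 24\right)}{-4946 + 379} = \frac{1030 + \left(25 + 120\right)}{-4567} = \left(1030 + 145\right) \left(- \frac{1}{4567}\right) = 1175 \left(- \frac{1}{4567}\right) = - \frac{1175}{4567}$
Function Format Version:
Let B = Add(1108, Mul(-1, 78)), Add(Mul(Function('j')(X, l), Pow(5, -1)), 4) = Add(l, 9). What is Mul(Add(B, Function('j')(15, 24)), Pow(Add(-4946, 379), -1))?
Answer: Rational(-1175, 4567) ≈ -0.25728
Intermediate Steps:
Function('j')(X, l) = Add(25, Mul(5, l)) (Function('j')(X, l) = Add(-20, Mul(5, Add(l, 9))) = Add(-20, Mul(5, Add(9, l))) = Add(-20, Add(45, Mul(5, l))) = Add(25, Mul(5, l)))
B = 1030 (B = Add(1108, -78) = 1030)
Mul(Add(B, Function('j')(15, 24)), Pow(Add(-4946, 379), -1)) = Mul(Add(1030, Add(25, Mul(5, 24))), Pow(Add(-4946, 379), -1)) = Mul(Add(1030, Add(25, 120)), Pow(-4567, -1)) = Mul(Add(1030, 145), Rational(-1, 4567)) = Mul(1175, Rational(-1, 4567)) = Rational(-1175, 4567)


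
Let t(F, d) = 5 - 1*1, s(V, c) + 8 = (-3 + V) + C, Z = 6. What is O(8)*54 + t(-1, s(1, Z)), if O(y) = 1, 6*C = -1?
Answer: 58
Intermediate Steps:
C = -⅙ (C = (⅙)*(-1) = -⅙ ≈ -0.16667)
s(V, c) = -67/6 + V (s(V, c) = -8 + ((-3 + V) - ⅙) = -8 + (-19/6 + V) = -67/6 + V)
t(F, d) = 4 (t(F, d) = 5 - 1 = 4)
O(8)*54 + t(-1, s(1, Z)) = 1*54 + 4 = 54 + 4 = 58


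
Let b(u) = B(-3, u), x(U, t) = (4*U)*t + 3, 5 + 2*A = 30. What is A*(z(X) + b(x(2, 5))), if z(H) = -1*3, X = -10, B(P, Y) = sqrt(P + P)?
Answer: -75/2 + 25*I*sqrt(6)/2 ≈ -37.5 + 30.619*I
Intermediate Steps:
B(P, Y) = sqrt(2)*sqrt(P) (B(P, Y) = sqrt(2*P) = sqrt(2)*sqrt(P))
A = 25/2 (A = -5/2 + (1/2)*30 = -5/2 + 15 = 25/2 ≈ 12.500)
x(U, t) = 3 + 4*U*t (x(U, t) = 4*U*t + 3 = 3 + 4*U*t)
b(u) = I*sqrt(6) (b(u) = sqrt(2)*sqrt(-3) = sqrt(2)*(I*sqrt(3)) = I*sqrt(6))
z(H) = -3
A*(z(X) + b(x(2, 5))) = 25*(-3 + I*sqrt(6))/2 = -75/2 + 25*I*sqrt(6)/2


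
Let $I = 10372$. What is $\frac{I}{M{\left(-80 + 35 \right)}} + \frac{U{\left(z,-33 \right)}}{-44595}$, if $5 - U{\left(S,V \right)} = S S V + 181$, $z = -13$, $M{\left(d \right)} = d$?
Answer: $- \frac{10284053}{44595} \approx -230.61$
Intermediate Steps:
$U{\left(S,V \right)} = -176 - V S^{2}$ ($U{\left(S,V \right)} = 5 - \left(S S V + 181\right) = 5 - \left(S^{2} V + 181\right) = 5 - \left(V S^{2} + 181\right) = 5 - \left(181 + V S^{2}\right) = -176 - V S^{2}$)
$\frac{I}{M{\left(-80 + 35 \right)}} + \frac{U{\left(z,-33 \right)}}{-44595} = \frac{10372}{-80 + 35} + \frac{-176 - - 33 \left(-13\right)^{2}}{-44595} = \frac{10372}{-45} + \left(-176 - \left(-33\right) 169\right) \left(- \frac{1}{44595}\right) = 10372 \left(- \frac{1}{45}\right) + \left(-176 + 5577\right) \left(- \frac{1}{44595}\right) = - \frac{10372}{45} + 5401 \left(- \frac{1}{44595}\right) = - \frac{10372}{45} - \frac{5401}{44595} = - \frac{10284053}{44595}$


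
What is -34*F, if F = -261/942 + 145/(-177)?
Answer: 1035793/27789 ≈ 37.273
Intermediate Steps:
F = -60929/55578 (F = -261*1/942 + 145*(-1/177) = -87/314 - 145/177 = -60929/55578 ≈ -1.0963)
-34*F = -34*(-60929/55578) = 1035793/27789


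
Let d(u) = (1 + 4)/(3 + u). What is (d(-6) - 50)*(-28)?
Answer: 4340/3 ≈ 1446.7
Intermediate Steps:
d(u) = 5/(3 + u)
(d(-6) - 50)*(-28) = (5/(3 - 6) - 50)*(-28) = (5/(-3) - 50)*(-28) = (5*(-1/3) - 50)*(-28) = (-5/3 - 50)*(-28) = -155/3*(-28) = 4340/3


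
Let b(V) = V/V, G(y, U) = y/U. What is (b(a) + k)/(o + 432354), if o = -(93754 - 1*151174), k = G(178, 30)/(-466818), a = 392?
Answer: 7002181/3429529786980 ≈ 2.0417e-6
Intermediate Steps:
b(V) = 1
k = -89/7002270 (k = (178/30)/(-466818) = (178*(1/30))*(-1/466818) = (89/15)*(-1/466818) = -89/7002270 ≈ -1.2710e-5)
o = 57420 (o = -(93754 - 151174) = -1*(-57420) = 57420)
(b(a) + k)/(o + 432354) = (1 - 89/7002270)/(57420 + 432354) = (7002181/7002270)/489774 = (7002181/7002270)*(1/489774) = 7002181/3429529786980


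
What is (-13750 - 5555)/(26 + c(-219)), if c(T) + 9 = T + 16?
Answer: 6435/62 ≈ 103.79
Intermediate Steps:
c(T) = 7 + T (c(T) = -9 + (T + 16) = -9 + (16 + T) = 7 + T)
(-13750 - 5555)/(26 + c(-219)) = (-13750 - 5555)/(26 + (7 - 219)) = -19305/(26 - 212) = -19305/(-186) = -19305*(-1/186) = 6435/62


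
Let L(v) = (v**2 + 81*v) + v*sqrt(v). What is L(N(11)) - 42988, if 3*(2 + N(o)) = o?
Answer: -385652/9 + 5*sqrt(15)/9 ≈ -42848.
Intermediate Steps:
N(o) = -2 + o/3
L(v) = v**2 + v**(3/2) + 81*v (L(v) = (v**2 + 81*v) + v**(3/2) = v**2 + v**(3/2) + 81*v)
L(N(11)) - 42988 = ((-2 + (1/3)*11)**2 + (-2 + (1/3)*11)**(3/2) + 81*(-2 + (1/3)*11)) - 42988 = ((-2 + 11/3)**2 + (-2 + 11/3)**(3/2) + 81*(-2 + 11/3)) - 42988 = ((5/3)**2 + (5/3)**(3/2) + 81*(5/3)) - 42988 = (25/9 + 5*sqrt(15)/9 + 135) - 42988 = (1240/9 + 5*sqrt(15)/9) - 42988 = -385652/9 + 5*sqrt(15)/9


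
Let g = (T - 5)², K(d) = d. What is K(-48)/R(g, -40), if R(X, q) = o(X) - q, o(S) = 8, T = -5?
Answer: -1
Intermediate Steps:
g = 100 (g = (-5 - 5)² = (-10)² = 100)
R(X, q) = 8 - q
K(-48)/R(g, -40) = -48/(8 - 1*(-40)) = -48/(8 + 40) = -48/48 = -48*1/48 = -1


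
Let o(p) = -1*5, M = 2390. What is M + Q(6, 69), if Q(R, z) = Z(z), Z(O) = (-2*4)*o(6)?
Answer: 2430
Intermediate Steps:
o(p) = -5
Z(O) = 40 (Z(O) = -2*4*(-5) = -8*(-5) = 40)
Q(R, z) = 40
M + Q(6, 69) = 2390 + 40 = 2430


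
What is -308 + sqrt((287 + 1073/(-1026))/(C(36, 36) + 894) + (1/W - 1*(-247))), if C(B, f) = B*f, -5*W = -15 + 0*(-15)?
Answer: -308 + sqrt(3856113467315)/124830 ≈ -292.27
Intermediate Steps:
W = 3 (W = -(-15 + 0*(-15))/5 = -(-15 + 0)/5 = -1/5*(-15) = 3)
-308 + sqrt((287 + 1073/(-1026))/(C(36, 36) + 894) + (1/W - 1*(-247))) = -308 + sqrt((287 + 1073/(-1026))/(36*36 + 894) + (1/3 - 1*(-247))) = -308 + sqrt((287 + 1073*(-1/1026))/(1296 + 894) + (1/3 + 247)) = -308 + sqrt((287 - 1073/1026)/2190 + 742/3) = -308 + sqrt((293389/1026)*(1/2190) + 742/3) = -308 + sqrt(293389/2246940 + 742/3) = -308 + sqrt(556036549/2246940) = -308 + sqrt(3856113467315)/124830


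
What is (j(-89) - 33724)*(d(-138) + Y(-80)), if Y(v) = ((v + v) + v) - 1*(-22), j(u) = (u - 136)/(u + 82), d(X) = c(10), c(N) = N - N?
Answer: 51413774/7 ≈ 7.3448e+6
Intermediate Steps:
c(N) = 0
d(X) = 0
j(u) = (-136 + u)/(82 + u)
Y(v) = 22 + 3*v (Y(v) = (2*v + v) + 22 = 3*v + 22 = 22 + 3*v)
(j(-89) - 33724)*(d(-138) + Y(-80)) = ((-136 - 89)/(82 - 89) - 33724)*(0 + (22 + 3*(-80))) = (-225/(-7) - 33724)*(0 + (22 - 240)) = (-1/7*(-225) - 33724)*(0 - 218) = (225/7 - 33724)*(-218) = -235843/7*(-218) = 51413774/7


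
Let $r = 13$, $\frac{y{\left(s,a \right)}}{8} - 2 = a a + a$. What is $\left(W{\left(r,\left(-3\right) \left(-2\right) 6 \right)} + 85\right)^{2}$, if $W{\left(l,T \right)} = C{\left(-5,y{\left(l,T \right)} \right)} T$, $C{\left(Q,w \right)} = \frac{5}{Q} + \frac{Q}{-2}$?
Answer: $19321$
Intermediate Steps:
$y{\left(s,a \right)} = 16 + 8 a + 8 a^{2}$ ($y{\left(s,a \right)} = 16 + 8 \left(a a + a\right) = 16 + 8 \left(a^{2} + a\right) = 16 + 8 \left(a + a^{2}\right) = 16 + \left(8 a + 8 a^{2}\right) = 16 + 8 a + 8 a^{2}$)
$C{\left(Q,w \right)} = \frac{5}{Q} - \frac{Q}{2}$ ($C{\left(Q,w \right)} = \frac{5}{Q} + Q \left(- \frac{1}{2}\right) = \frac{5}{Q} - \frac{Q}{2}$)
$W{\left(l,T \right)} = \frac{3 T}{2}$ ($W{\left(l,T \right)} = \left(\frac{5}{-5} - - \frac{5}{2}\right) T = \left(5 \left(- \frac{1}{5}\right) + \frac{5}{2}\right) T = \left(-1 + \frac{5}{2}\right) T = \frac{3 T}{2}$)
$\left(W{\left(r,\left(-3\right) \left(-2\right) 6 \right)} + 85\right)^{2} = \left(\frac{3 \left(-3\right) \left(-2\right) 6}{2} + 85\right)^{2} = \left(\frac{3 \cdot 6 \cdot 6}{2} + 85\right)^{2} = \left(\frac{3}{2} \cdot 36 + 85\right)^{2} = \left(54 + 85\right)^{2} = 139^{2} = 19321$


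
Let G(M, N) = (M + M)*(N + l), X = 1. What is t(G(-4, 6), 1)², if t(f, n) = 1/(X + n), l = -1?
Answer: ¼ ≈ 0.25000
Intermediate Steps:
G(M, N) = 2*M*(-1 + N) (G(M, N) = (M + M)*(N - 1) = (2*M)*(-1 + N) = 2*M*(-1 + N))
t(f, n) = 1/(1 + n)
t(G(-4, 6), 1)² = (1/(1 + 1))² = (1/2)² = (½)² = ¼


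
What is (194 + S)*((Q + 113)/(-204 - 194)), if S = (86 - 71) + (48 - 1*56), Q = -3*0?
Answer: -22713/398 ≈ -57.068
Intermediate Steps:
Q = 0
S = 7 (S = 15 + (48 - 56) = 15 - 8 = 7)
(194 + S)*((Q + 113)/(-204 - 194)) = (194 + 7)*((0 + 113)/(-204 - 194)) = 201*(113/(-398)) = 201*(113*(-1/398)) = 201*(-113/398) = -22713/398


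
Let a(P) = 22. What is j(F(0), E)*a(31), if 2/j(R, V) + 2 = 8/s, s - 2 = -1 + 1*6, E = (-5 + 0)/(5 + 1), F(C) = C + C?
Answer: -154/3 ≈ -51.333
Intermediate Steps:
F(C) = 2*C
E = -⅚ (E = -5/6 = -5*⅙ = -⅚ ≈ -0.83333)
s = 7 (s = 2 + (-1 + 1*6) = 2 + (-1 + 6) = 2 + 5 = 7)
j(R, V) = -7/3 (j(R, V) = 2/(-2 + 8/7) = 2/(-6/7) = 2*(-7/6) = -7/3)
j(F(0), E)*a(31) = -7/3*22 = -154/3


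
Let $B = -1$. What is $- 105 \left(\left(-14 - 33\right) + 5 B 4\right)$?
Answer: $7035$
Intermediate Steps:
$- 105 \left(\left(-14 - 33\right) + 5 B 4\right) = - 105 \left(\left(-14 - 33\right) + 5 \left(-1\right) 4\right) = - 105 \left(-47 - 20\right) = \left(-105\right) \left(-67\right) = 7035$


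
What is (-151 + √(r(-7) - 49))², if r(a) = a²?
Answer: 22801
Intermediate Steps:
(-151 + √(r(-7) - 49))² = (-151 + √((-7)² - 49))² = (-151 + √(49 - 49))² = (-151 + √0)² = (-151 + 0)² = (-151)² = 22801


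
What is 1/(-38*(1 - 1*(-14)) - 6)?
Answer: -1/576 ≈ -0.0017361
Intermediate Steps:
1/(-38*(1 - 1*(-14)) - 6) = 1/(-38*(1 + 14) - 6) = 1/(-38*15 - 6) = 1/(-570 - 6) = 1/(-576) = -1/576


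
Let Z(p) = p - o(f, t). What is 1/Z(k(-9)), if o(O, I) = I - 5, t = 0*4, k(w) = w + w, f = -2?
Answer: -1/13 ≈ -0.076923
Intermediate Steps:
k(w) = 2*w
t = 0
o(O, I) = -5 + I
Z(p) = 5 + p (Z(p) = p - (-5 + 0) = p - 1*(-5) = p + 5 = 5 + p)
1/Z(k(-9)) = 1/(5 + 2*(-9)) = 1/(5 - 18) = 1/(-13) = -1/13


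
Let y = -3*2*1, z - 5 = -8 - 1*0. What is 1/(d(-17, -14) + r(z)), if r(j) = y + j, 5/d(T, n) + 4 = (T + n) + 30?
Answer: -⅒ ≈ -0.10000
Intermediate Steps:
z = -3 (z = 5 + (-8 - 1*0) = 5 + (-8 + 0) = 5 - 8 = -3)
y = -6 (y = -6*1 = -6)
d(T, n) = 5/(26 + T + n) (d(T, n) = 5/(-4 + ((T + n) + 30)) = 5/(-4 + (30 + T + n)) = 5/(26 + T + n))
r(j) = -6 + j
1/(d(-17, -14) + r(z)) = 1/(5/(26 - 17 - 14) + (-6 - 3)) = 1/(5/(-5) - 9) = 1/(5*(-⅕) - 9) = 1/(-1 - 9) = 1/(-10) = -⅒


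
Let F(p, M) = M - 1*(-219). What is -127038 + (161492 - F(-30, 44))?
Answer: 34191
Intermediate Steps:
F(p, M) = 219 + M (F(p, M) = M + 219 = 219 + M)
-127038 + (161492 - F(-30, 44)) = -127038 + (161492 - (219 + 44)) = -127038 + (161492 - 1*263) = -127038 + (161492 - 263) = -127038 + 161229 = 34191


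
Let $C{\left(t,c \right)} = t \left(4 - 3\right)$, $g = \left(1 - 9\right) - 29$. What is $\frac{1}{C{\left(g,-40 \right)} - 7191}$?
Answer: $- \frac{1}{7228} \approx -0.00013835$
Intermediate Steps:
$g = -37$ ($g = -8 - 29 = -37$)
$C{\left(t,c \right)} = t$ ($C{\left(t,c \right)} = t 1 = t$)
$\frac{1}{C{\left(g,-40 \right)} - 7191} = \frac{1}{-37 - 7191} = \frac{1}{-7228} = - \frac{1}{7228}$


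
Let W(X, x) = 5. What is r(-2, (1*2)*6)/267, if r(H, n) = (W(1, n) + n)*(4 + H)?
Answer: 34/267 ≈ 0.12734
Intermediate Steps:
r(H, n) = (4 + H)*(5 + n) (r(H, n) = (5 + n)*(4 + H) = (4 + H)*(5 + n))
r(-2, (1*2)*6)/267 = (20 + 4*((1*2)*6) + 5*(-2) - 2*1*2*6)/267 = (20 + 4*(2*6) - 10 - 4*6)*(1/267) = (20 + 4*12 - 10 - 2*12)*(1/267) = (20 + 48 - 10 - 24)*(1/267) = 34*(1/267) = 34/267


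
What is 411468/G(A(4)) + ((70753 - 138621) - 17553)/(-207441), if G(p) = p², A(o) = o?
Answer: 21339175031/829764 ≈ 25717.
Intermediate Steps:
411468/G(A(4)) + ((70753 - 138621) - 17553)/(-207441) = 411468/(4²) + ((70753 - 138621) - 17553)/(-207441) = 411468/16 + (-67868 - 17553)*(-1/207441) = 411468*(1/16) - 85421*(-1/207441) = 102867/4 + 85421/207441 = 21339175031/829764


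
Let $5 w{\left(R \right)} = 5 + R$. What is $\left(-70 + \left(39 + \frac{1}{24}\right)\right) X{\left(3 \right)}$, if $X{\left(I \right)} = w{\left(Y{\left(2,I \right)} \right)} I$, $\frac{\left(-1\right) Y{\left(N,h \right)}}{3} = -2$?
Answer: $- \frac{8173}{40} \approx -204.32$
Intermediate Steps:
$Y{\left(N,h \right)} = 6$ ($Y{\left(N,h \right)} = \left(-3\right) \left(-2\right) = 6$)
$w{\left(R \right)} = 1 + \frac{R}{5}$ ($w{\left(R \right)} = \frac{5 + R}{5} = 1 + \frac{R}{5}$)
$X{\left(I \right)} = \frac{11 I}{5}$ ($X{\left(I \right)} = \left(1 + \frac{1}{5} \cdot 6\right) I = \left(1 + \frac{6}{5}\right) I = \frac{11 I}{5}$)
$\left(-70 + \left(39 + \frac{1}{24}\right)\right) X{\left(3 \right)} = \left(-70 + \left(39 + \frac{1}{24}\right)\right) \frac{11}{5} \cdot 3 = \left(-70 + \left(39 + \frac{1}{24}\right)\right) \frac{33}{5} = \left(-70 + \frac{937}{24}\right) \frac{33}{5} = \left(- \frac{743}{24}\right) \frac{33}{5} = - \frac{8173}{40}$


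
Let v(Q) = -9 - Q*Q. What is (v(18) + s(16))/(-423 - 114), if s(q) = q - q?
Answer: 111/179 ≈ 0.62011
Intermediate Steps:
v(Q) = -9 - Q²
s(q) = 0
(v(18) + s(16))/(-423 - 114) = ((-9 - 1*18²) + 0)/(-423 - 114) = ((-9 - 1*324) + 0)/(-537) = ((-9 - 324) + 0)*(-1/537) = (-333 + 0)*(-1/537) = -333*(-1/537) = 111/179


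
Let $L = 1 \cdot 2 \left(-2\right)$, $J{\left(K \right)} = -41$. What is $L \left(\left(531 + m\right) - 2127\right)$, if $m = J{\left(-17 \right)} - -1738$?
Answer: $-404$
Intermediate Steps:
$m = 1697$ ($m = -41 - -1738 = -41 + 1738 = 1697$)
$L = -4$ ($L = 2 \left(-2\right) = -4$)
$L \left(\left(531 + m\right) - 2127\right) = - 4 \left(\left(531 + 1697\right) - 2127\right) = - 4 \left(2228 - 2127\right) = \left(-4\right) 101 = -404$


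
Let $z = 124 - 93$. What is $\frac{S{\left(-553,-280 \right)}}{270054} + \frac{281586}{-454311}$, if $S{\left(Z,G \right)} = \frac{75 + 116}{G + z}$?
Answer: $- \frac{2103877750973}{3394381910634} \approx -0.61981$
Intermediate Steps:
$z = 31$
$S{\left(Z,G \right)} = \frac{191}{31 + G}$ ($S{\left(Z,G \right)} = \frac{75 + 116}{G + 31} = \frac{191}{31 + G}$)
$\frac{S{\left(-553,-280 \right)}}{270054} + \frac{281586}{-454311} = \frac{191 \frac{1}{31 - 280}}{270054} + \frac{281586}{-454311} = \frac{191}{-249} \cdot \frac{1}{270054} + 281586 \left(- \frac{1}{454311}\right) = 191 \left(- \frac{1}{249}\right) \frac{1}{270054} - \frac{93862}{151437} = \left(- \frac{191}{249}\right) \frac{1}{270054} - \frac{93862}{151437} = - \frac{191}{67243446} - \frac{93862}{151437} = - \frac{2103877750973}{3394381910634}$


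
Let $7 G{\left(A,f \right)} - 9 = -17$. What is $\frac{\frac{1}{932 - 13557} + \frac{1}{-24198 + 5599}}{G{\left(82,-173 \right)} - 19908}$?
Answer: $\frac{7806}{1168728279625} \approx 6.6791 \cdot 10^{-9}$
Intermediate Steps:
$G{\left(A,f \right)} = - \frac{8}{7}$ ($G{\left(A,f \right)} = \frac{9}{7} + \frac{1}{7} \left(-17\right) = \frac{9}{7} - \frac{17}{7} = - \frac{8}{7}$)
$\frac{\frac{1}{932 - 13557} + \frac{1}{-24198 + 5599}}{G{\left(82,-173 \right)} - 19908} = \frac{\frac{1}{932 - 13557} + \frac{1}{-24198 + 5599}}{- \frac{8}{7} - 19908} = \frac{\frac{1}{-12625} + \frac{1}{-18599}}{- \frac{139364}{7}} = \left(- \frac{1}{12625} - \frac{1}{18599}\right) \left(- \frac{7}{139364}\right) = \left(- \frac{31224}{234812375}\right) \left(- \frac{7}{139364}\right) = \frac{7806}{1168728279625}$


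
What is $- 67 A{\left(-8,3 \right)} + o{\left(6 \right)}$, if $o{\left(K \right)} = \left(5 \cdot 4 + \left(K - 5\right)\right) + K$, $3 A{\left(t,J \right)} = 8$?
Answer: $- \frac{455}{3} \approx -151.67$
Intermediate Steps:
$A{\left(t,J \right)} = \frac{8}{3}$ ($A{\left(t,J \right)} = \frac{1}{3} \cdot 8 = \frac{8}{3}$)
$o{\left(K \right)} = 15 + 2 K$ ($o{\left(K \right)} = \left(20 + \left(-5 + K\right)\right) + K = \left(15 + K\right) + K = 15 + 2 K$)
$- 67 A{\left(-8,3 \right)} + o{\left(6 \right)} = \left(-67\right) \frac{8}{3} + \left(15 + 2 \cdot 6\right) = - \frac{536}{3} + \left(15 + 12\right) = - \frac{536}{3} + 27 = - \frac{455}{3}$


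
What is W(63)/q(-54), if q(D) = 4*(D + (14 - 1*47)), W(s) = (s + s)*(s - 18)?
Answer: -945/58 ≈ -16.293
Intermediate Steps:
W(s) = 2*s*(-18 + s) (W(s) = (2*s)*(-18 + s) = 2*s*(-18 + s))
q(D) = -132 + 4*D (q(D) = 4*(D + (14 - 47)) = 4*(D - 33) = 4*(-33 + D) = -132 + 4*D)
W(63)/q(-54) = (2*63*(-18 + 63))/(-132 + 4*(-54)) = (2*63*45)/(-132 - 216) = 5670/(-348) = 5670*(-1/348) = -945/58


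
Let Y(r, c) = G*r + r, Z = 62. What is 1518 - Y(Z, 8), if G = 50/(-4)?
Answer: 2231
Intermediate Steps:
G = -25/2 (G = 50*(-¼) = -25/2 ≈ -12.500)
Y(r, c) = -23*r/2 (Y(r, c) = -25*r/2 + r = -23*r/2)
1518 - Y(Z, 8) = 1518 - (-23)*62/2 = 1518 - 1*(-713) = 1518 + 713 = 2231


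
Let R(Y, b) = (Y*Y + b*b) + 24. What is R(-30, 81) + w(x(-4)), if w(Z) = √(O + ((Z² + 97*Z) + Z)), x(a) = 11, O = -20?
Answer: 7485 + 3*√131 ≈ 7519.3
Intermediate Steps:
R(Y, b) = 24 + Y² + b² (R(Y, b) = (Y² + b²) + 24 = 24 + Y² + b²)
w(Z) = √(-20 + Z² + 98*Z) (w(Z) = √(-20 + ((Z² + 97*Z) + Z)) = √(-20 + (Z² + 98*Z)) = √(-20 + Z² + 98*Z))
R(-30, 81) + w(x(-4)) = (24 + (-30)² + 81²) + √(-20 + 11² + 98*11) = (24 + 900 + 6561) + √(-20 + 121 + 1078) = 7485 + √1179 = 7485 + 3*√131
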